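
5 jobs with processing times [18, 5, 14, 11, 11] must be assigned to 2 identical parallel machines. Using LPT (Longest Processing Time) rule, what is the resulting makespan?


Sort jobs in decreasing order (LPT): [18, 14, 11, 11, 5]
Assign each job to the least loaded machine:
  Machine 1: jobs [18, 11], load = 29
  Machine 2: jobs [14, 11, 5], load = 30
Makespan = max load = 30

30


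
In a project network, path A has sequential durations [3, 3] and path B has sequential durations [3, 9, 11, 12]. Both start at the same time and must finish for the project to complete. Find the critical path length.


Path A total = 3 + 3 = 6
Path B total = 3 + 9 + 11 + 12 = 35
Critical path = longest path = max(6, 35) = 35

35


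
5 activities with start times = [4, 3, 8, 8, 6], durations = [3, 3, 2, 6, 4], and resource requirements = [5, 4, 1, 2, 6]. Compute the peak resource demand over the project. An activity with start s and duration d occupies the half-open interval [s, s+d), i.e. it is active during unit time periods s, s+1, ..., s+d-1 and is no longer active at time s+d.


Each activity i is active on [start_i, start_i + duration_i).
Compute total resource usage per time slot:
  t=0: active resources = [], total = 0
  t=1: active resources = [], total = 0
  t=2: active resources = [], total = 0
  t=3: active resources = [4], total = 4
  t=4: active resources = [5, 4], total = 9
  t=5: active resources = [5, 4], total = 9
  t=6: active resources = [5, 6], total = 11
  t=7: active resources = [6], total = 6
  t=8: active resources = [1, 2, 6], total = 9
  t=9: active resources = [1, 2, 6], total = 9
  t=10: active resources = [2], total = 2
  t=11: active resources = [2], total = 2
  t=12: active resources = [2], total = 2
  t=13: active resources = [2], total = 2
Peak resource demand = 11

11


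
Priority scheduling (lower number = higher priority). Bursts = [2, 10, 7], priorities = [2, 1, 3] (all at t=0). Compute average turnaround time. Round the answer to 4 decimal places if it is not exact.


Sort by priority (ascending = highest first):
Order: [(1, 10), (2, 2), (3, 7)]
Completion times:
  Priority 1, burst=10, C=10
  Priority 2, burst=2, C=12
  Priority 3, burst=7, C=19
Average turnaround = 41/3 = 13.6667

13.6667


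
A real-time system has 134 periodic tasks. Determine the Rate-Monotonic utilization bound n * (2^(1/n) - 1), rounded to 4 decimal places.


Compute 2^(1/134) = 1.0051861419
Subtract 1: 1.0051861419 - 1 = 0.0051861419
Multiply by n: 134 * 0.0051861419 = 0.6949430146
Round to 4 dp: 0.6949

0.6949


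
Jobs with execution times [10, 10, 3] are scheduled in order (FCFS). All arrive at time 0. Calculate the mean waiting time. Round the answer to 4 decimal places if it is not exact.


FCFS order (as given): [10, 10, 3]
Waiting times:
  Job 1: wait = 0
  Job 2: wait = 10
  Job 3: wait = 20
Sum of waiting times = 30
Average waiting time = 30/3 = 10.0

10.0


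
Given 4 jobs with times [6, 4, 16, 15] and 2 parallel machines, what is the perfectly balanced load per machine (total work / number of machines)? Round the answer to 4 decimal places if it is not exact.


Total processing time = 6 + 4 + 16 + 15 = 41
Number of machines = 2
Ideal balanced load = 41 / 2 = 20.5

20.5


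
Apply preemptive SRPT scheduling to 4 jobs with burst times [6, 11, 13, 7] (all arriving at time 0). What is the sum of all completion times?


Since all jobs arrive at t=0, SRPT equals SPT ordering.
SPT order: [6, 7, 11, 13]
Completion times:
  Job 1: p=6, C=6
  Job 2: p=7, C=13
  Job 3: p=11, C=24
  Job 4: p=13, C=37
Total completion time = 6 + 13 + 24 + 37 = 80

80


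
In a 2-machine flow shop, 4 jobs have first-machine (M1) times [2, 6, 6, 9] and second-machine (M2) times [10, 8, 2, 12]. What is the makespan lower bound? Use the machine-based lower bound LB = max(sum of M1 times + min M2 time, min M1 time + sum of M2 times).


LB1 = sum(M1 times) + min(M2 times) = 23 + 2 = 25
LB2 = min(M1 times) + sum(M2 times) = 2 + 32 = 34
Lower bound = max(LB1, LB2) = max(25, 34) = 34

34


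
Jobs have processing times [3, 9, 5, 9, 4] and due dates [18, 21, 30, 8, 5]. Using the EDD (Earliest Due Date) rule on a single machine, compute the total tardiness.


Sort by due date (EDD order): [(4, 5), (9, 8), (3, 18), (9, 21), (5, 30)]
Compute completion times and tardiness:
  Job 1: p=4, d=5, C=4, tardiness=max(0,4-5)=0
  Job 2: p=9, d=8, C=13, tardiness=max(0,13-8)=5
  Job 3: p=3, d=18, C=16, tardiness=max(0,16-18)=0
  Job 4: p=9, d=21, C=25, tardiness=max(0,25-21)=4
  Job 5: p=5, d=30, C=30, tardiness=max(0,30-30)=0
Total tardiness = 9

9


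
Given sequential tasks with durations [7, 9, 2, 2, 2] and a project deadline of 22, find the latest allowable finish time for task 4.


LF(activity 4) = deadline - sum of successor durations
Successors: activities 5 through 5 with durations [2]
Sum of successor durations = 2
LF = 22 - 2 = 20

20


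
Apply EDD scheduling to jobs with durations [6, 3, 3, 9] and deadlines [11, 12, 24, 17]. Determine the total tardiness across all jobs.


Sort by due date (EDD order): [(6, 11), (3, 12), (9, 17), (3, 24)]
Compute completion times and tardiness:
  Job 1: p=6, d=11, C=6, tardiness=max(0,6-11)=0
  Job 2: p=3, d=12, C=9, tardiness=max(0,9-12)=0
  Job 3: p=9, d=17, C=18, tardiness=max(0,18-17)=1
  Job 4: p=3, d=24, C=21, tardiness=max(0,21-24)=0
Total tardiness = 1

1


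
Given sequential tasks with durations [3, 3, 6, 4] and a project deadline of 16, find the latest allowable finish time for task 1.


LF(activity 1) = deadline - sum of successor durations
Successors: activities 2 through 4 with durations [3, 6, 4]
Sum of successor durations = 13
LF = 16 - 13 = 3

3


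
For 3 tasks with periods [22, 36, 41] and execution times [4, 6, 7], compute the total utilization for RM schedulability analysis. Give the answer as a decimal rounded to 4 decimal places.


Compute individual utilizations (exact fractions):
  Task 1: C/T = 4/22 = 2/11 (approx. 0.1818)
  Task 2: C/T = 6/36 = 1/6 (approx. 0.1667)
  Task 3: C/T = 7/41 (approx. 0.1707)
Total utilization U = 2/11 + 1/6 + 7/41 = 1405/2706
Rounded to 4 decimal places: U = 0.5192
RM (Liu & Layland) bound for 3 tasks = 0.779763; compare with U = 1405/2706 (approx. 0.519217)
U <= bound, so schedulable by RM sufficient condition.

0.5192


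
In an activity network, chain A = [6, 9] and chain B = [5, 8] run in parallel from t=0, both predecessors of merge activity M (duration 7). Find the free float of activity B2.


ES(B2) = sum of predecessors on chain B = 5
EF(B2) = ES + duration = 5 + 8 = 13
Successor of B2 is M. ES(M) = max(sum(A), sum(B)) = max(15, 13) = 15
Free float = ES(successor) - EF(current) = 15 - 13 = 2

2


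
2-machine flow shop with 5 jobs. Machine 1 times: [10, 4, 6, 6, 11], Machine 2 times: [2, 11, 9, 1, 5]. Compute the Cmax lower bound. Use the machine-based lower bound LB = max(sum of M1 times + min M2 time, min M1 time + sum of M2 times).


LB1 = sum(M1 times) + min(M2 times) = 37 + 1 = 38
LB2 = min(M1 times) + sum(M2 times) = 4 + 28 = 32
Lower bound = max(LB1, LB2) = max(38, 32) = 38

38


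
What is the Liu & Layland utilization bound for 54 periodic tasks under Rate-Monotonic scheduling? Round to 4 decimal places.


Compute 2^(1/54) = 1.0129187947
Subtract 1: 1.0129187947 - 1 = 0.0129187947
Multiply by n: 54 * 0.0129187947 = 0.6976149138
Round to 4 dp: 0.6976

0.6976


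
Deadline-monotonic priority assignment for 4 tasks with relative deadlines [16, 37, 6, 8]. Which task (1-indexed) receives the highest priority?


Sort tasks by relative deadline (ascending):
  Task 3: deadline = 6
  Task 4: deadline = 8
  Task 1: deadline = 16
  Task 2: deadline = 37
Priority order (highest first): [3, 4, 1, 2]
Highest priority task = 3

3


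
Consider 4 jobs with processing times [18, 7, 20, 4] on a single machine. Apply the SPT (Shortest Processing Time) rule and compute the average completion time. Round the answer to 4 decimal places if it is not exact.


Sort jobs by processing time (SPT order): [4, 7, 18, 20]
Compute completion times sequentially:
  Job 1: processing = 4, completes at 4
  Job 2: processing = 7, completes at 11
  Job 3: processing = 18, completes at 29
  Job 4: processing = 20, completes at 49
Sum of completion times = 93
Average completion time = 93/4 = 23.25

23.25


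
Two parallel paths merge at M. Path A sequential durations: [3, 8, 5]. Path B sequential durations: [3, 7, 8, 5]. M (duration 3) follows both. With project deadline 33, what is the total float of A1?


Forward pass: ES(A1) = sum of predecessors on chain A = 0
EF = ES + duration = 0 + 3 = 3
Backward pass: LF(M) = deadline = 33; LS(M) = 33 - 3 = 30
LF(A1) = LS(M) - sum(successors on chain A) = 30 - 13 = 17
LS = LF - duration = 17 - 3 = 14
Total float = LS - ES = 14 - 0 = 14

14


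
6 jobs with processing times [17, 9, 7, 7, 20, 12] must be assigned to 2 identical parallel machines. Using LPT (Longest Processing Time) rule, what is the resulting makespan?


Sort jobs in decreasing order (LPT): [20, 17, 12, 9, 7, 7]
Assign each job to the least loaded machine:
  Machine 1: jobs [20, 9, 7], load = 36
  Machine 2: jobs [17, 12, 7], load = 36
Makespan = max load = 36

36


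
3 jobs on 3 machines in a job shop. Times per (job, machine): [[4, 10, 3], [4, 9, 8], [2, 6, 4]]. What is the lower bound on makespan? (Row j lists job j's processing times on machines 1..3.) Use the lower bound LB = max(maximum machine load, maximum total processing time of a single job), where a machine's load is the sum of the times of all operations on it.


Machine loads:
  Machine 1: 4 + 4 + 2 = 10
  Machine 2: 10 + 9 + 6 = 25
  Machine 3: 3 + 8 + 4 = 15
Max machine load = 25
Job totals:
  Job 1: 17
  Job 2: 21
  Job 3: 12
Max job total = 21
Lower bound = max(25, 21) = 25

25


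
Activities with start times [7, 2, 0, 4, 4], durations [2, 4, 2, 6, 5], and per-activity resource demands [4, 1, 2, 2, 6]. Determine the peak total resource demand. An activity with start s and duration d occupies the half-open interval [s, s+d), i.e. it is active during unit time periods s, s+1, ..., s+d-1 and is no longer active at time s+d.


Each activity i is active on [start_i, start_i + duration_i).
Compute total resource usage per time slot:
  t=0: active resources = [2], total = 2
  t=1: active resources = [2], total = 2
  t=2: active resources = [1], total = 1
  t=3: active resources = [1], total = 1
  t=4: active resources = [1, 2, 6], total = 9
  t=5: active resources = [1, 2, 6], total = 9
  t=6: active resources = [2, 6], total = 8
  t=7: active resources = [4, 2, 6], total = 12
  t=8: active resources = [4, 2, 6], total = 12
  t=9: active resources = [2], total = 2
Peak resource demand = 12

12


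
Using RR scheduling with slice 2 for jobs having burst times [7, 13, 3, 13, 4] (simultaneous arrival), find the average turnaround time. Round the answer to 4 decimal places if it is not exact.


Time quantum = 2
Execution trace:
  J1 runs 2 units, time = 2
  J2 runs 2 units, time = 4
  J3 runs 2 units, time = 6
  J4 runs 2 units, time = 8
  J5 runs 2 units, time = 10
  J1 runs 2 units, time = 12
  J2 runs 2 units, time = 14
  J3 runs 1 units, time = 15
  J4 runs 2 units, time = 17
  J5 runs 2 units, time = 19
  J1 runs 2 units, time = 21
  J2 runs 2 units, time = 23
  J4 runs 2 units, time = 25
  J1 runs 1 units, time = 26
  J2 runs 2 units, time = 28
  J4 runs 2 units, time = 30
  J2 runs 2 units, time = 32
  J4 runs 2 units, time = 34
  J2 runs 2 units, time = 36
  J4 runs 2 units, time = 38
  J2 runs 1 units, time = 39
  J4 runs 1 units, time = 40
Finish times: [26, 39, 15, 40, 19]
Average turnaround = 139/5 = 27.8

27.8


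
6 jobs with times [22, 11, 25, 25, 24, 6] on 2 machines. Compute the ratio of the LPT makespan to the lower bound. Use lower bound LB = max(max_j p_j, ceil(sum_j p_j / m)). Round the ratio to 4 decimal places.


LPT order: [25, 25, 24, 22, 11, 6]
Machine loads after assignment: [55, 58]
LPT makespan = 58
Lower bound = max(max_job, ceil(total/2)) = max(25, 57) = 57
Ratio = 58 / 57 = 1.0175

1.0175


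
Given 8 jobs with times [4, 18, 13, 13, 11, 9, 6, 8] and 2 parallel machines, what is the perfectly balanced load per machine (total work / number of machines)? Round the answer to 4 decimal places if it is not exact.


Total processing time = 4 + 18 + 13 + 13 + 11 + 9 + 6 + 8 = 82
Number of machines = 2
Ideal balanced load = 82 / 2 = 41.0

41.0


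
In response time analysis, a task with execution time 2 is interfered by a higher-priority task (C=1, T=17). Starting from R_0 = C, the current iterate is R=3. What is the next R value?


R_next = C + ceil(R_prev / T_hp) * C_hp
ceil(3 / 17) = ceil(0.1765) = 1
Interference = 1 * 1 = 1
R_next = 2 + 1 = 3
R_next = R_prev, so the iteration has converged (response time = 3).

3


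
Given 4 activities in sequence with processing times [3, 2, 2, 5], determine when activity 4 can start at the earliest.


Activity 4 starts after activities 1 through 3 complete.
Predecessor durations: [3, 2, 2]
ES = 3 + 2 + 2 = 7

7


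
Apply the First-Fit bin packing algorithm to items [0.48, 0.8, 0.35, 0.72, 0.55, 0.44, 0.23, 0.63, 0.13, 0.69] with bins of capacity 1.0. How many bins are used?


Place items sequentially using First-Fit:
  Item 0.48 -> new Bin 1
  Item 0.8 -> new Bin 2
  Item 0.35 -> Bin 1 (now 0.83)
  Item 0.72 -> new Bin 3
  Item 0.55 -> new Bin 4
  Item 0.44 -> Bin 4 (now 0.99)
  Item 0.23 -> Bin 3 (now 0.95)
  Item 0.63 -> new Bin 5
  Item 0.13 -> Bin 1 (now 0.96)
  Item 0.69 -> new Bin 6
Total bins used = 6

6


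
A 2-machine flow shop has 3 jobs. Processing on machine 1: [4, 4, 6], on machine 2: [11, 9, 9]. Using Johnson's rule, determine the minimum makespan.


Apply Johnson's rule:
  Group 1 (a <= b): [(1, 4, 11), (2, 4, 9), (3, 6, 9)]
  Group 2 (a > b): []
Optimal job order: [1, 2, 3]
Schedule:
  Job 1: M1 done at 4, M2 done at 15
  Job 2: M1 done at 8, M2 done at 24
  Job 3: M1 done at 14, M2 done at 33
Makespan = 33

33


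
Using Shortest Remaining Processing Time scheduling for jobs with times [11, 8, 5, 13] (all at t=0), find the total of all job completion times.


Since all jobs arrive at t=0, SRPT equals SPT ordering.
SPT order: [5, 8, 11, 13]
Completion times:
  Job 1: p=5, C=5
  Job 2: p=8, C=13
  Job 3: p=11, C=24
  Job 4: p=13, C=37
Total completion time = 5 + 13 + 24 + 37 = 79

79


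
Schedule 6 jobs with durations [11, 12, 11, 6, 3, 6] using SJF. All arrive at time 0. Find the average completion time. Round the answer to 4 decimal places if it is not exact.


SJF order (ascending): [3, 6, 6, 11, 11, 12]
Completion times:
  Job 1: burst=3, C=3
  Job 2: burst=6, C=9
  Job 3: burst=6, C=15
  Job 4: burst=11, C=26
  Job 5: burst=11, C=37
  Job 6: burst=12, C=49
Average completion = 139/6 = 23.1667

23.1667


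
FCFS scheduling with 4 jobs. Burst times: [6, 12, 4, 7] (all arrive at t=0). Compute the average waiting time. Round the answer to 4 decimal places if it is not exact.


FCFS order (as given): [6, 12, 4, 7]
Waiting times:
  Job 1: wait = 0
  Job 2: wait = 6
  Job 3: wait = 18
  Job 4: wait = 22
Sum of waiting times = 46
Average waiting time = 46/4 = 11.5

11.5


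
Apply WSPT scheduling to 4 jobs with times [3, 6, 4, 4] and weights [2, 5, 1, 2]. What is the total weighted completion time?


Compute p/w ratios and sort ascending (WSPT): [(6, 5), (3, 2), (4, 2), (4, 1)]
Compute weighted completion times:
  Job (p=6,w=5): C=6, w*C=5*6=30
  Job (p=3,w=2): C=9, w*C=2*9=18
  Job (p=4,w=2): C=13, w*C=2*13=26
  Job (p=4,w=1): C=17, w*C=1*17=17
Total weighted completion time = 91

91


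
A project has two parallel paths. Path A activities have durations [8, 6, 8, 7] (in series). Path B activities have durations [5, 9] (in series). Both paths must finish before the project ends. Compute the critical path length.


Path A total = 8 + 6 + 8 + 7 = 29
Path B total = 5 + 9 = 14
Critical path = longest path = max(29, 14) = 29

29


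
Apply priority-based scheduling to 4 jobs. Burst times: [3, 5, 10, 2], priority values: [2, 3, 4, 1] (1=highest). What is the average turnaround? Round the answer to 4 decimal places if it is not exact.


Sort by priority (ascending = highest first):
Order: [(1, 2), (2, 3), (3, 5), (4, 10)]
Completion times:
  Priority 1, burst=2, C=2
  Priority 2, burst=3, C=5
  Priority 3, burst=5, C=10
  Priority 4, burst=10, C=20
Average turnaround = 37/4 = 9.25

9.25


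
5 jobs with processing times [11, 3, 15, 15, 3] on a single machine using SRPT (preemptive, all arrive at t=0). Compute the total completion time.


Since all jobs arrive at t=0, SRPT equals SPT ordering.
SPT order: [3, 3, 11, 15, 15]
Completion times:
  Job 1: p=3, C=3
  Job 2: p=3, C=6
  Job 3: p=11, C=17
  Job 4: p=15, C=32
  Job 5: p=15, C=47
Total completion time = 3 + 6 + 17 + 32 + 47 = 105

105


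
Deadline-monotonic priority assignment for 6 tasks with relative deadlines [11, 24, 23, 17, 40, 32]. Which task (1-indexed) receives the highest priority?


Sort tasks by relative deadline (ascending):
  Task 1: deadline = 11
  Task 4: deadline = 17
  Task 3: deadline = 23
  Task 2: deadline = 24
  Task 6: deadline = 32
  Task 5: deadline = 40
Priority order (highest first): [1, 4, 3, 2, 6, 5]
Highest priority task = 1

1


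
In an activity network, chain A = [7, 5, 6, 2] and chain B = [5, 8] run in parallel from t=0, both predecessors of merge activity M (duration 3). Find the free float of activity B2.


ES(B2) = sum of predecessors on chain B = 5
EF(B2) = ES + duration = 5 + 8 = 13
Successor of B2 is M. ES(M) = max(sum(A), sum(B)) = max(20, 13) = 20
Free float = ES(successor) - EF(current) = 20 - 13 = 7

7


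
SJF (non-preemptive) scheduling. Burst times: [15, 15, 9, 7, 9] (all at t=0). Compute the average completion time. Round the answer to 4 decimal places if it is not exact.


SJF order (ascending): [7, 9, 9, 15, 15]
Completion times:
  Job 1: burst=7, C=7
  Job 2: burst=9, C=16
  Job 3: burst=9, C=25
  Job 4: burst=15, C=40
  Job 5: burst=15, C=55
Average completion = 143/5 = 28.6

28.6


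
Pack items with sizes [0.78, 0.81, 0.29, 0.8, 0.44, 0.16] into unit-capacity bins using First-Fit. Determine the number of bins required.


Place items sequentially using First-Fit:
  Item 0.78 -> new Bin 1
  Item 0.81 -> new Bin 2
  Item 0.29 -> new Bin 3
  Item 0.8 -> new Bin 4
  Item 0.44 -> Bin 3 (now 0.73)
  Item 0.16 -> Bin 1 (now 0.94)
Total bins used = 4

4


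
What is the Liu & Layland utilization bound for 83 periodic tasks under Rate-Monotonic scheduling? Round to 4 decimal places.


Compute 2^(1/83) = 1.0083861392
Subtract 1: 1.0083861392 - 1 = 0.0083861392
Multiply by n: 83 * 0.0083861392 = 0.6960495536
Round to 4 dp: 0.6960

0.6960


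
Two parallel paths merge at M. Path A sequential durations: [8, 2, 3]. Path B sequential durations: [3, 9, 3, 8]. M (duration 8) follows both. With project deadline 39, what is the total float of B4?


Forward pass: ES(B4) = sum of predecessors on chain B = 15
EF = ES + duration = 15 + 8 = 23
Backward pass: LF(M) = deadline = 39; LS(M) = 39 - 8 = 31
LF(B4) = LS(M) - sum(successors on chain B) = 31 - 0 = 31
LS = LF - duration = 31 - 8 = 23
Total float = LS - ES = 23 - 15 = 8

8


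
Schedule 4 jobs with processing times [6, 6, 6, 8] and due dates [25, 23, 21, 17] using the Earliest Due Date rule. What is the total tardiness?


Sort by due date (EDD order): [(8, 17), (6, 21), (6, 23), (6, 25)]
Compute completion times and tardiness:
  Job 1: p=8, d=17, C=8, tardiness=max(0,8-17)=0
  Job 2: p=6, d=21, C=14, tardiness=max(0,14-21)=0
  Job 3: p=6, d=23, C=20, tardiness=max(0,20-23)=0
  Job 4: p=6, d=25, C=26, tardiness=max(0,26-25)=1
Total tardiness = 1

1


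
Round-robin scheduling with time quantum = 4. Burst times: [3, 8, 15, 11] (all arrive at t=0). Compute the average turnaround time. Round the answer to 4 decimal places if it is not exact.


Time quantum = 4
Execution trace:
  J1 runs 3 units, time = 3
  J2 runs 4 units, time = 7
  J3 runs 4 units, time = 11
  J4 runs 4 units, time = 15
  J2 runs 4 units, time = 19
  J3 runs 4 units, time = 23
  J4 runs 4 units, time = 27
  J3 runs 4 units, time = 31
  J4 runs 3 units, time = 34
  J3 runs 3 units, time = 37
Finish times: [3, 19, 37, 34]
Average turnaround = 93/4 = 23.25

23.25


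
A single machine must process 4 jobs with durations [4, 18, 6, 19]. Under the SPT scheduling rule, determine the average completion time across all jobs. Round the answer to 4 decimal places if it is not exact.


Sort jobs by processing time (SPT order): [4, 6, 18, 19]
Compute completion times sequentially:
  Job 1: processing = 4, completes at 4
  Job 2: processing = 6, completes at 10
  Job 3: processing = 18, completes at 28
  Job 4: processing = 19, completes at 47
Sum of completion times = 89
Average completion time = 89/4 = 22.25

22.25


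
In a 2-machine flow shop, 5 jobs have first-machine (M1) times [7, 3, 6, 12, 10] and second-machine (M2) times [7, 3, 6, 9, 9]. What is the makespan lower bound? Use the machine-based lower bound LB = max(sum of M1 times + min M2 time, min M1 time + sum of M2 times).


LB1 = sum(M1 times) + min(M2 times) = 38 + 3 = 41
LB2 = min(M1 times) + sum(M2 times) = 3 + 34 = 37
Lower bound = max(LB1, LB2) = max(41, 37) = 41

41


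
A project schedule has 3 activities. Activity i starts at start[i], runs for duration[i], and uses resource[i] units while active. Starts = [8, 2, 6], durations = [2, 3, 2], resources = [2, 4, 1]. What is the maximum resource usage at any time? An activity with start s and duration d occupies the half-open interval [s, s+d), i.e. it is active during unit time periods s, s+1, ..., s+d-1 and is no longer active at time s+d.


Each activity i is active on [start_i, start_i + duration_i).
Compute total resource usage per time slot:
  t=0: active resources = [], total = 0
  t=1: active resources = [], total = 0
  t=2: active resources = [4], total = 4
  t=3: active resources = [4], total = 4
  t=4: active resources = [4], total = 4
  t=5: active resources = [], total = 0
  t=6: active resources = [1], total = 1
  t=7: active resources = [1], total = 1
  t=8: active resources = [2], total = 2
  t=9: active resources = [2], total = 2
Peak resource demand = 4

4


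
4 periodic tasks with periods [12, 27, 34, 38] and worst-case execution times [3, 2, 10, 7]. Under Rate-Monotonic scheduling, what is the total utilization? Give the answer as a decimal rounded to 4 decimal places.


Compute individual utilizations (exact fractions):
  Task 1: C/T = 3/12 = 1/4 (approx. 0.25)
  Task 2: C/T = 2/27 (approx. 0.0741)
  Task 3: C/T = 10/34 = 5/17 (approx. 0.2941)
  Task 4: C/T = 7/38 (approx. 0.1842)
Total utilization U = 1/4 + 2/27 + 5/17 + 7/38 = 27991/34884
Rounded to 4 decimal places: U = 0.8024
RM (Liu & Layland) bound for 4 tasks = 0.756828; compare with U = 27991/34884 (approx. 0.802402)
bound < U <= 1, so the RM sufficient condition is not met (inconclusive; an exact test such as response-time analysis is needed).

0.8024


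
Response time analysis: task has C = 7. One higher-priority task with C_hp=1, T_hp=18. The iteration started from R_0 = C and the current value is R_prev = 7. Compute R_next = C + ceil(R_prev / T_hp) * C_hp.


R_next = C + ceil(R_prev / T_hp) * C_hp
ceil(7 / 18) = ceil(0.3889) = 1
Interference = 1 * 1 = 1
R_next = 7 + 1 = 8

8


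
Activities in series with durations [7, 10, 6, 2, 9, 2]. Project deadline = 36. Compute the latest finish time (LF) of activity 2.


LF(activity 2) = deadline - sum of successor durations
Successors: activities 3 through 6 with durations [6, 2, 9, 2]
Sum of successor durations = 19
LF = 36 - 19 = 17

17


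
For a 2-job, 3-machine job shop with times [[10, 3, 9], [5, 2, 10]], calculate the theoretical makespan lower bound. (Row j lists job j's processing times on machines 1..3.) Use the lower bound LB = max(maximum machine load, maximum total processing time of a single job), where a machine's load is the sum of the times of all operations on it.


Machine loads:
  Machine 1: 10 + 5 = 15
  Machine 2: 3 + 2 = 5
  Machine 3: 9 + 10 = 19
Max machine load = 19
Job totals:
  Job 1: 22
  Job 2: 17
Max job total = 22
Lower bound = max(19, 22) = 22

22


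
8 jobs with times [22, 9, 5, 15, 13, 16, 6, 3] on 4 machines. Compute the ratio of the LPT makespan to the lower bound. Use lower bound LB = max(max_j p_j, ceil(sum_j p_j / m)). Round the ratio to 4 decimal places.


LPT order: [22, 16, 15, 13, 9, 6, 5, 3]
Machine loads after assignment: [22, 24, 21, 22]
LPT makespan = 24
Lower bound = max(max_job, ceil(total/4)) = max(22, 23) = 23
Ratio = 24 / 23 = 1.0435

1.0435


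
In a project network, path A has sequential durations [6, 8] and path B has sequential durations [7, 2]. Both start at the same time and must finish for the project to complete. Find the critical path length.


Path A total = 6 + 8 = 14
Path B total = 7 + 2 = 9
Critical path = longest path = max(14, 9) = 14

14


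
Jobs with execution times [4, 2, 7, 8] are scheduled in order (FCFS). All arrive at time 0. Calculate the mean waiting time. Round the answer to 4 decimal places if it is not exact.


FCFS order (as given): [4, 2, 7, 8]
Waiting times:
  Job 1: wait = 0
  Job 2: wait = 4
  Job 3: wait = 6
  Job 4: wait = 13
Sum of waiting times = 23
Average waiting time = 23/4 = 5.75

5.75


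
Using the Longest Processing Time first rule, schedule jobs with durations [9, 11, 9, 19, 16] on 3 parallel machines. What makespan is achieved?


Sort jobs in decreasing order (LPT): [19, 16, 11, 9, 9]
Assign each job to the least loaded machine:
  Machine 1: jobs [19], load = 19
  Machine 2: jobs [16, 9], load = 25
  Machine 3: jobs [11, 9], load = 20
Makespan = max load = 25

25


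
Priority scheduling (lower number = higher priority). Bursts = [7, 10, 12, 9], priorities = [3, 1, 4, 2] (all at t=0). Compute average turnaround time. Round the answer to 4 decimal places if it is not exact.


Sort by priority (ascending = highest first):
Order: [(1, 10), (2, 9), (3, 7), (4, 12)]
Completion times:
  Priority 1, burst=10, C=10
  Priority 2, burst=9, C=19
  Priority 3, burst=7, C=26
  Priority 4, burst=12, C=38
Average turnaround = 93/4 = 23.25

23.25


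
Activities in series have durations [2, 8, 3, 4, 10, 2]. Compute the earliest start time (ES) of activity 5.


Activity 5 starts after activities 1 through 4 complete.
Predecessor durations: [2, 8, 3, 4]
ES = 2 + 8 + 3 + 4 = 17

17


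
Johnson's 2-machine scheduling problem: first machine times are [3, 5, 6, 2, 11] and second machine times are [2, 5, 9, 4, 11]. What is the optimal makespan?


Apply Johnson's rule:
  Group 1 (a <= b): [(4, 2, 4), (2, 5, 5), (3, 6, 9), (5, 11, 11)]
  Group 2 (a > b): [(1, 3, 2)]
Optimal job order: [4, 2, 3, 5, 1]
Schedule:
  Job 4: M1 done at 2, M2 done at 6
  Job 2: M1 done at 7, M2 done at 12
  Job 3: M1 done at 13, M2 done at 22
  Job 5: M1 done at 24, M2 done at 35
  Job 1: M1 done at 27, M2 done at 37
Makespan = 37

37


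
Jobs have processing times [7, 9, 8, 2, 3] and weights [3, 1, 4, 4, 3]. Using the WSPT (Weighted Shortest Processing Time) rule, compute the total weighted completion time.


Compute p/w ratios and sort ascending (WSPT): [(2, 4), (3, 3), (8, 4), (7, 3), (9, 1)]
Compute weighted completion times:
  Job (p=2,w=4): C=2, w*C=4*2=8
  Job (p=3,w=3): C=5, w*C=3*5=15
  Job (p=8,w=4): C=13, w*C=4*13=52
  Job (p=7,w=3): C=20, w*C=3*20=60
  Job (p=9,w=1): C=29, w*C=1*29=29
Total weighted completion time = 164

164


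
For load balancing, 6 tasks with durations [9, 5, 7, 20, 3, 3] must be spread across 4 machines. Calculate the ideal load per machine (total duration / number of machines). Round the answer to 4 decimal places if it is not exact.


Total processing time = 9 + 5 + 7 + 20 + 3 + 3 = 47
Number of machines = 4
Ideal balanced load = 47 / 4 = 11.75

11.75


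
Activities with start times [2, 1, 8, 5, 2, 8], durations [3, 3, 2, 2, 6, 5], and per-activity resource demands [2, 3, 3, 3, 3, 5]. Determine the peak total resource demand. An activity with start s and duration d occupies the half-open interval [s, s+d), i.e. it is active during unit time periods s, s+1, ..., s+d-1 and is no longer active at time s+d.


Each activity i is active on [start_i, start_i + duration_i).
Compute total resource usage per time slot:
  t=0: active resources = [], total = 0
  t=1: active resources = [3], total = 3
  t=2: active resources = [2, 3, 3], total = 8
  t=3: active resources = [2, 3, 3], total = 8
  t=4: active resources = [2, 3], total = 5
  t=5: active resources = [3, 3], total = 6
  t=6: active resources = [3, 3], total = 6
  t=7: active resources = [3], total = 3
  t=8: active resources = [3, 5], total = 8
  t=9: active resources = [3, 5], total = 8
  t=10: active resources = [5], total = 5
  t=11: active resources = [5], total = 5
  t=12: active resources = [5], total = 5
Peak resource demand = 8

8


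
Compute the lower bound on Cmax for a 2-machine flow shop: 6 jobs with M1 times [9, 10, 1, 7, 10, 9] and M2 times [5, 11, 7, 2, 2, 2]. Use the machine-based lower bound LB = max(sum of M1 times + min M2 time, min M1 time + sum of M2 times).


LB1 = sum(M1 times) + min(M2 times) = 46 + 2 = 48
LB2 = min(M1 times) + sum(M2 times) = 1 + 29 = 30
Lower bound = max(LB1, LB2) = max(48, 30) = 48

48


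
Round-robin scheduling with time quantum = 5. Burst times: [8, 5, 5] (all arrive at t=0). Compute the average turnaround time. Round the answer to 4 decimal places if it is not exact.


Time quantum = 5
Execution trace:
  J1 runs 5 units, time = 5
  J2 runs 5 units, time = 10
  J3 runs 5 units, time = 15
  J1 runs 3 units, time = 18
Finish times: [18, 10, 15]
Average turnaround = 43/3 = 14.3333

14.3333


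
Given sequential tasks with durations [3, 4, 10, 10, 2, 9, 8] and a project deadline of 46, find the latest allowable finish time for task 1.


LF(activity 1) = deadline - sum of successor durations
Successors: activities 2 through 7 with durations [4, 10, 10, 2, 9, 8]
Sum of successor durations = 43
LF = 46 - 43 = 3

3


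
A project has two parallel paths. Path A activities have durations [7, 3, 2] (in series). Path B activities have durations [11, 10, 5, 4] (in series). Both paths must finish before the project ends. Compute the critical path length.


Path A total = 7 + 3 + 2 = 12
Path B total = 11 + 10 + 5 + 4 = 30
Critical path = longest path = max(12, 30) = 30

30


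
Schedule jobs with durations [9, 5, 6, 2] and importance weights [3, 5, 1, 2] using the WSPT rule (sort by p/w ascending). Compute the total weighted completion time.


Compute p/w ratios and sort ascending (WSPT): [(5, 5), (2, 2), (9, 3), (6, 1)]
Compute weighted completion times:
  Job (p=5,w=5): C=5, w*C=5*5=25
  Job (p=2,w=2): C=7, w*C=2*7=14
  Job (p=9,w=3): C=16, w*C=3*16=48
  Job (p=6,w=1): C=22, w*C=1*22=22
Total weighted completion time = 109

109


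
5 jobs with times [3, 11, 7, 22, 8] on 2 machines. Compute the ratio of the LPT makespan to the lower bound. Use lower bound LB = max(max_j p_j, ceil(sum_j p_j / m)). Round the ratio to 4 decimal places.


LPT order: [22, 11, 8, 7, 3]
Machine loads after assignment: [25, 26]
LPT makespan = 26
Lower bound = max(max_job, ceil(total/2)) = max(22, 26) = 26
Ratio = 26 / 26 = 1.0

1.0


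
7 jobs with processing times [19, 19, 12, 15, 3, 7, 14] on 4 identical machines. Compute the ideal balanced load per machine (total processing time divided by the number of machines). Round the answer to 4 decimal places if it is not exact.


Total processing time = 19 + 19 + 12 + 15 + 3 + 7 + 14 = 89
Number of machines = 4
Ideal balanced load = 89 / 4 = 22.25

22.25


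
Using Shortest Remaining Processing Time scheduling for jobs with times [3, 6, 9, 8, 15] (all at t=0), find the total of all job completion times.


Since all jobs arrive at t=0, SRPT equals SPT ordering.
SPT order: [3, 6, 8, 9, 15]
Completion times:
  Job 1: p=3, C=3
  Job 2: p=6, C=9
  Job 3: p=8, C=17
  Job 4: p=9, C=26
  Job 5: p=15, C=41
Total completion time = 3 + 9 + 17 + 26 + 41 = 96

96


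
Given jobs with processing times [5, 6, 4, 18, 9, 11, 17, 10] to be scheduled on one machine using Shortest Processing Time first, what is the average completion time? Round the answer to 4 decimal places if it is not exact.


Sort jobs by processing time (SPT order): [4, 5, 6, 9, 10, 11, 17, 18]
Compute completion times sequentially:
  Job 1: processing = 4, completes at 4
  Job 2: processing = 5, completes at 9
  Job 3: processing = 6, completes at 15
  Job 4: processing = 9, completes at 24
  Job 5: processing = 10, completes at 34
  Job 6: processing = 11, completes at 45
  Job 7: processing = 17, completes at 62
  Job 8: processing = 18, completes at 80
Sum of completion times = 273
Average completion time = 273/8 = 34.125

34.125


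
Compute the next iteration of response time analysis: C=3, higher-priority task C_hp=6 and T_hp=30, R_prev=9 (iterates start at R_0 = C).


R_next = C + ceil(R_prev / T_hp) * C_hp
ceil(9 / 30) = ceil(0.3) = 1
Interference = 1 * 6 = 6
R_next = 3 + 6 = 9
R_next = R_prev, so the iteration has converged (response time = 9).

9


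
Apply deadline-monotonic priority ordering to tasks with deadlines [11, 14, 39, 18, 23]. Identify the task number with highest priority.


Sort tasks by relative deadline (ascending):
  Task 1: deadline = 11
  Task 2: deadline = 14
  Task 4: deadline = 18
  Task 5: deadline = 23
  Task 3: deadline = 39
Priority order (highest first): [1, 2, 4, 5, 3]
Highest priority task = 1

1


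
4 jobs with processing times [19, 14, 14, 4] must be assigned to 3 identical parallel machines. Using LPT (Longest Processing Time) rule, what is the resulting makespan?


Sort jobs in decreasing order (LPT): [19, 14, 14, 4]
Assign each job to the least loaded machine:
  Machine 1: jobs [19], load = 19
  Machine 2: jobs [14, 4], load = 18
  Machine 3: jobs [14], load = 14
Makespan = max load = 19

19


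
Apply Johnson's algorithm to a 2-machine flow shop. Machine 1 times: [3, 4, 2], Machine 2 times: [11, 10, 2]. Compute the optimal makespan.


Apply Johnson's rule:
  Group 1 (a <= b): [(3, 2, 2), (1, 3, 11), (2, 4, 10)]
  Group 2 (a > b): []
Optimal job order: [3, 1, 2]
Schedule:
  Job 3: M1 done at 2, M2 done at 4
  Job 1: M1 done at 5, M2 done at 16
  Job 2: M1 done at 9, M2 done at 26
Makespan = 26

26


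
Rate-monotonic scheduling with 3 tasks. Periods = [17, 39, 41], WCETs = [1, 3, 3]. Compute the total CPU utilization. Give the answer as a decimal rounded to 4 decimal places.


Compute individual utilizations (exact fractions):
  Task 1: C/T = 1/17 (approx. 0.0588)
  Task 2: C/T = 3/39 = 1/13 (approx. 0.0769)
  Task 3: C/T = 3/41 (approx. 0.0732)
Total utilization U = 1/17 + 1/13 + 3/41 = 1893/9061
Rounded to 4 decimal places: U = 0.2089
RM (Liu & Layland) bound for 3 tasks = 0.779763; compare with U = 1893/9061 (approx. 0.208917)
U <= bound, so schedulable by RM sufficient condition.

0.2089


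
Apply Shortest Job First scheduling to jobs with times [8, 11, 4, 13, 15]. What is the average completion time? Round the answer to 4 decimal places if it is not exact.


SJF order (ascending): [4, 8, 11, 13, 15]
Completion times:
  Job 1: burst=4, C=4
  Job 2: burst=8, C=12
  Job 3: burst=11, C=23
  Job 4: burst=13, C=36
  Job 5: burst=15, C=51
Average completion = 126/5 = 25.2

25.2


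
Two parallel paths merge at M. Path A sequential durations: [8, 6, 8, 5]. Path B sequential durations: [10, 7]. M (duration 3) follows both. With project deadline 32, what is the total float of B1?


Forward pass: ES(B1) = sum of predecessors on chain B = 0
EF = ES + duration = 0 + 10 = 10
Backward pass: LF(M) = deadline = 32; LS(M) = 32 - 3 = 29
LF(B1) = LS(M) - sum(successors on chain B) = 29 - 7 = 22
LS = LF - duration = 22 - 10 = 12
Total float = LS - ES = 12 - 0 = 12

12


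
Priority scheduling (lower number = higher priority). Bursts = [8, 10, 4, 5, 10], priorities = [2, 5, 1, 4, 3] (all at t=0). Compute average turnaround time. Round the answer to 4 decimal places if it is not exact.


Sort by priority (ascending = highest first):
Order: [(1, 4), (2, 8), (3, 10), (4, 5), (5, 10)]
Completion times:
  Priority 1, burst=4, C=4
  Priority 2, burst=8, C=12
  Priority 3, burst=10, C=22
  Priority 4, burst=5, C=27
  Priority 5, burst=10, C=37
Average turnaround = 102/5 = 20.4

20.4


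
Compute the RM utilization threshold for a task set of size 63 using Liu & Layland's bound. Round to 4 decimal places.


Compute 2^(1/63) = 1.0110630845
Subtract 1: 1.0110630845 - 1 = 0.0110630845
Multiply by n: 63 * 0.0110630845 = 0.6969743235
Round to 4 dp: 0.6970

0.6970


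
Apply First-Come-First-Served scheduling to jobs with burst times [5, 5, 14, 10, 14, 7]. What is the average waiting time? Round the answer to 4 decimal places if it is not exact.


FCFS order (as given): [5, 5, 14, 10, 14, 7]
Waiting times:
  Job 1: wait = 0
  Job 2: wait = 5
  Job 3: wait = 10
  Job 4: wait = 24
  Job 5: wait = 34
  Job 6: wait = 48
Sum of waiting times = 121
Average waiting time = 121/6 = 20.1667

20.1667


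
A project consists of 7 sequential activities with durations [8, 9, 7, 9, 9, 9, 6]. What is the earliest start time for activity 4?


Activity 4 starts after activities 1 through 3 complete.
Predecessor durations: [8, 9, 7]
ES = 8 + 9 + 7 = 24

24


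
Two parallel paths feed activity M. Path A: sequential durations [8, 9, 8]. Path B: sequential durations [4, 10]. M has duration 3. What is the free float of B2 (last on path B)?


ES(B2) = sum of predecessors on chain B = 4
EF(B2) = ES + duration = 4 + 10 = 14
Successor of B2 is M. ES(M) = max(sum(A), sum(B)) = max(25, 14) = 25
Free float = ES(successor) - EF(current) = 25 - 14 = 11

11


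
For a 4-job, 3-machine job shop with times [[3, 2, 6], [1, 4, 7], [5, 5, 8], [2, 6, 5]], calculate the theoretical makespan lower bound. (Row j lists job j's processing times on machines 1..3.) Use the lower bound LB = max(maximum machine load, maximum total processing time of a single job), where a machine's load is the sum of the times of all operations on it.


Machine loads:
  Machine 1: 3 + 1 + 5 + 2 = 11
  Machine 2: 2 + 4 + 5 + 6 = 17
  Machine 3: 6 + 7 + 8 + 5 = 26
Max machine load = 26
Job totals:
  Job 1: 11
  Job 2: 12
  Job 3: 18
  Job 4: 13
Max job total = 18
Lower bound = max(26, 18) = 26

26


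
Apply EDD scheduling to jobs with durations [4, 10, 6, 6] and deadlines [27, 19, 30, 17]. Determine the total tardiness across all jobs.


Sort by due date (EDD order): [(6, 17), (10, 19), (4, 27), (6, 30)]
Compute completion times and tardiness:
  Job 1: p=6, d=17, C=6, tardiness=max(0,6-17)=0
  Job 2: p=10, d=19, C=16, tardiness=max(0,16-19)=0
  Job 3: p=4, d=27, C=20, tardiness=max(0,20-27)=0
  Job 4: p=6, d=30, C=26, tardiness=max(0,26-30)=0
Total tardiness = 0

0


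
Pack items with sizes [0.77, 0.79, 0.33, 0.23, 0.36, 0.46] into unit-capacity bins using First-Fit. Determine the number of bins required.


Place items sequentially using First-Fit:
  Item 0.77 -> new Bin 1
  Item 0.79 -> new Bin 2
  Item 0.33 -> new Bin 3
  Item 0.23 -> Bin 1 (now 1.0)
  Item 0.36 -> Bin 3 (now 0.69)
  Item 0.46 -> new Bin 4
Total bins used = 4

4


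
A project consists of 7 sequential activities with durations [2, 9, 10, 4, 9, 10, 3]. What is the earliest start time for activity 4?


Activity 4 starts after activities 1 through 3 complete.
Predecessor durations: [2, 9, 10]
ES = 2 + 9 + 10 = 21

21


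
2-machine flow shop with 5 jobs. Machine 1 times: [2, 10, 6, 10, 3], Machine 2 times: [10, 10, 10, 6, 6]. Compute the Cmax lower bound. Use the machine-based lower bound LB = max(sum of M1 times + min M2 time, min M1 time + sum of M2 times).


LB1 = sum(M1 times) + min(M2 times) = 31 + 6 = 37
LB2 = min(M1 times) + sum(M2 times) = 2 + 42 = 44
Lower bound = max(LB1, LB2) = max(37, 44) = 44

44


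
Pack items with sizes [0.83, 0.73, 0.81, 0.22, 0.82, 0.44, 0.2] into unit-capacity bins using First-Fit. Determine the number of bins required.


Place items sequentially using First-Fit:
  Item 0.83 -> new Bin 1
  Item 0.73 -> new Bin 2
  Item 0.81 -> new Bin 3
  Item 0.22 -> Bin 2 (now 0.95)
  Item 0.82 -> new Bin 4
  Item 0.44 -> new Bin 5
  Item 0.2 -> Bin 5 (now 0.64)
Total bins used = 5

5
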